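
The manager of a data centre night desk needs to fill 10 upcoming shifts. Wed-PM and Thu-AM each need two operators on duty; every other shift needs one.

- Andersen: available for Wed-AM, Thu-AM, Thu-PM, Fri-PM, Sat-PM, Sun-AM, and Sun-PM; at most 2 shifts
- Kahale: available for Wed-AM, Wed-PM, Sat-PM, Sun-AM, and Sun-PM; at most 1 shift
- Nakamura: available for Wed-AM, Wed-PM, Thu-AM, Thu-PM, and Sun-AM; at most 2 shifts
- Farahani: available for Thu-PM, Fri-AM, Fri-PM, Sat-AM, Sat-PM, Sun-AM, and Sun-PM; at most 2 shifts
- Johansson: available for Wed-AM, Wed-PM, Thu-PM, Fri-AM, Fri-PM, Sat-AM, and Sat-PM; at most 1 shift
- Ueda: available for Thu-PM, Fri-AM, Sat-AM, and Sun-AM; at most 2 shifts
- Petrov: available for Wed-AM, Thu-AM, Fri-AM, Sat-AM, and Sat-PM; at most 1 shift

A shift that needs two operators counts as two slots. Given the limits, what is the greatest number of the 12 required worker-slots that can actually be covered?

Total capacity across all operators is 2+1+2+2+1+2+1 = 11, and 12 slots are needed, so at most 11 can be filled.
An assignment achieving 11: Wed-AM→Petrov, Wed-PM→Kahale+Nakamura, Thu-AM→Andersen+Nakamura, Thu-PM→Ueda, Fri-AM→Farahani, Fri-PM→Andersen, Sat-AM→Johansson, Sun-AM→Ueda, Sun-PM→Farahani.
Loads: Andersen 2/2, Kahale 1/1, Nakamura 2/2, Farahani 2/2, Johansson 1/1, Ueda 2/2, Petrov 1/1.

11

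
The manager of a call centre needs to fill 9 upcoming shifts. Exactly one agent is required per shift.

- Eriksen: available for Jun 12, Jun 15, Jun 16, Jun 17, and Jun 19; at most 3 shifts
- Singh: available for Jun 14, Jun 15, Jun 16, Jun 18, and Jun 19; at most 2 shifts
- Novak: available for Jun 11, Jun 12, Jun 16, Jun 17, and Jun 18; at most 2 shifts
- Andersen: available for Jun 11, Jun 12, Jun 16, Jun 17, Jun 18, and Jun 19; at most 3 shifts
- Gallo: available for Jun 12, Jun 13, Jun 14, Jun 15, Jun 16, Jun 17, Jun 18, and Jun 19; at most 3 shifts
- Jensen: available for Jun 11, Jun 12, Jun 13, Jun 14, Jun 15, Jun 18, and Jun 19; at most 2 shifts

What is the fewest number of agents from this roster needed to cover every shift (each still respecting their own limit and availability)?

9 slots to fill and no one can take more than 3, so at least ⌈9/3⌉ = 3 agents are needed.
Eriksen, Andersen, and Gallo alone can cover everything: Jun 11→Andersen, Jun 12→Eriksen, Jun 13→Gallo, Jun 14→Gallo, Jun 15→Eriksen, Jun 16→Eriksen, Jun 17→Andersen, Jun 18→Andersen, Jun 19→Gallo.

3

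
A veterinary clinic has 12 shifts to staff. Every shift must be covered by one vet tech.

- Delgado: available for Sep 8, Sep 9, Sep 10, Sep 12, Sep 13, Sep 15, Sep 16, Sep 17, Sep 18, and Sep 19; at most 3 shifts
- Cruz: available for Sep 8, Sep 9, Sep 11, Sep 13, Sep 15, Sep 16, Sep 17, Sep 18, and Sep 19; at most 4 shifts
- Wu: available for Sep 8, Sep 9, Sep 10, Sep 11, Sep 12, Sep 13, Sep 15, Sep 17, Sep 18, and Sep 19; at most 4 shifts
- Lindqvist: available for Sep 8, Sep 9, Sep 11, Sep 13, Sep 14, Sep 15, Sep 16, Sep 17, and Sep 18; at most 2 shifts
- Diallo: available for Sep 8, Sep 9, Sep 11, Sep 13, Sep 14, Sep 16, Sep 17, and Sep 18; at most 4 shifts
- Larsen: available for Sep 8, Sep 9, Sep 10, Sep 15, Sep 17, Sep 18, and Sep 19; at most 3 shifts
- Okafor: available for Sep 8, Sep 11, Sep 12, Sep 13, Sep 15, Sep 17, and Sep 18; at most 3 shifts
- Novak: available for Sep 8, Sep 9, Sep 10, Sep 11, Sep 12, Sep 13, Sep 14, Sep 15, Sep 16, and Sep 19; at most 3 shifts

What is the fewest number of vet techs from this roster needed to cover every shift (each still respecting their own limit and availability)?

12 slots to fill and no one can take more than 4, so at least ⌈12/4⌉ = 3 vet techs are needed.
Cruz, Wu, and Diallo alone can cover everything: Sep 8→Cruz, Sep 9→Wu, Sep 10→Wu, Sep 11→Wu, Sep 12→Wu, Sep 13→Diallo, Sep 14→Diallo, Sep 15→Cruz, Sep 16→Cruz, Sep 17→Diallo, Sep 18→Diallo, Sep 19→Cruz.

3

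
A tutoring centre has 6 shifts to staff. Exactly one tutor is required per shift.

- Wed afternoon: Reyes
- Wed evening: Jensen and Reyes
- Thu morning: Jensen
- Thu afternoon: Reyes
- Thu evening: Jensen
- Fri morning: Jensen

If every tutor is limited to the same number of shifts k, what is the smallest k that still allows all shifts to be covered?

3

With 2 tutors and 6 worker-slots to fill, someone must work at least ⌈6/2⌉ = 3 shifts, so k ≥ 3.
k = 3 works: Wed afternoon→Reyes, Wed evening→Reyes, Thu morning→Jensen, Thu afternoon→Reyes, Thu evening→Jensen, Fri morning→Jensen.
Loads: Jensen 3, Reyes 3 — all ≤ 3.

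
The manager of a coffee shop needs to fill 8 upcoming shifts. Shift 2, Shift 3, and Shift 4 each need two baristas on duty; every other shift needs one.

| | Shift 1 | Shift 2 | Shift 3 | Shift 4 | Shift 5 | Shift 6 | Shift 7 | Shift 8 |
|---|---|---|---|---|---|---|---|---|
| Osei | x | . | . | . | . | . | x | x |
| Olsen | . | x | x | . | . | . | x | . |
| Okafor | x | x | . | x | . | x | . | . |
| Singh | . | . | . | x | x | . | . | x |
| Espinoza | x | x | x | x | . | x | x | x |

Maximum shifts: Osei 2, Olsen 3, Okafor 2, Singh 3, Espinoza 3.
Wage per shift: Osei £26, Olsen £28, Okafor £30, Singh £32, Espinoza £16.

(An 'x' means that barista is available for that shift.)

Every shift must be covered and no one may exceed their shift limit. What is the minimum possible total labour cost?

£276

Shift 3 can only be covered by Olsen and Espinoza, so that assignment is forced.
Shift 5 can only be covered by Singh, so that assignment is forced.
Picking the cheapest available barista for each shift independently would cost £230, but that ignores the shift limits.
An optimal schedule: Shift 1→Osei, Shift 2→Olsen+Okafor, Shift 3→Espinoza+Olsen, Shift 4→Espinoza+Okafor, Shift 5→Singh, Shift 6→Espinoza, Shift 7→Olsen, Shift 8→Osei.
Total: 26 + 28 + 30 + 16 + 28 + 16 + 30 + 32 + 16 + 28 + 26 = £276.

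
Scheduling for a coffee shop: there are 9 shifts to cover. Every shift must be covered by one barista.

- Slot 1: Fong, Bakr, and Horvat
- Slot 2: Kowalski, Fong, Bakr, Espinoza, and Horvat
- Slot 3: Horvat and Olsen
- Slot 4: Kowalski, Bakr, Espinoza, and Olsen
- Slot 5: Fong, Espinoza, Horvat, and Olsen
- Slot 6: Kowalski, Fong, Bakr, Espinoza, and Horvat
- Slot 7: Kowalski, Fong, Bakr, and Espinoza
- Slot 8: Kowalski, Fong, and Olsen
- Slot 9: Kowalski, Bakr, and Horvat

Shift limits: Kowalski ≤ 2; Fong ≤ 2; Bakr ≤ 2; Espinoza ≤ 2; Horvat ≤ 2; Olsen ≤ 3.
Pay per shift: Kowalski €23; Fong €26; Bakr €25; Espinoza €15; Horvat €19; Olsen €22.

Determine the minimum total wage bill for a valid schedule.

Picking the cheapest available barista for each shift independently would cost €154, but that ignores the shift limits.
An optimal schedule: Slot 1→Horvat, Slot 2→Espinoza, Slot 3→Horvat, Slot 4→Olsen, Slot 5→Olsen, Slot 6→Kowalski, Slot 7→Espinoza, Slot 8→Olsen, Slot 9→Kowalski.
Total: 19 + 15 + 19 + 22 + 22 + 23 + 15 + 22 + 23 = €180.

€180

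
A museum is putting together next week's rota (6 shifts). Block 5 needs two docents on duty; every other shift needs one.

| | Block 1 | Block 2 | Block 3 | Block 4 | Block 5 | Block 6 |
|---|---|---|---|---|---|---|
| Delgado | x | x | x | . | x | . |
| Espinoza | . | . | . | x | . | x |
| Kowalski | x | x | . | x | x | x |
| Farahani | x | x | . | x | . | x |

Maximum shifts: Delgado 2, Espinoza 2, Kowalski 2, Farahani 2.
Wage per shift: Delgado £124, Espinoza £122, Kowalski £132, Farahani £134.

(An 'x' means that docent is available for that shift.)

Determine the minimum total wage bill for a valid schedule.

Block 3 can only be covered by Delgado, so that assignment is forced.
Block 5 can only be covered by Delgado and Kowalski, so that assignment is forced.
Picking the cheapest available docent for each shift independently would cost £872, but that ignores the shift limits.
An optimal schedule: Block 1→Kowalski, Block 2→Farahani, Block 3→Delgado, Block 4→Espinoza, Block 5→Delgado+Kowalski, Block 6→Espinoza.
Total: 132 + 134 + 124 + 122 + 124 + 132 + 122 = £890.

£890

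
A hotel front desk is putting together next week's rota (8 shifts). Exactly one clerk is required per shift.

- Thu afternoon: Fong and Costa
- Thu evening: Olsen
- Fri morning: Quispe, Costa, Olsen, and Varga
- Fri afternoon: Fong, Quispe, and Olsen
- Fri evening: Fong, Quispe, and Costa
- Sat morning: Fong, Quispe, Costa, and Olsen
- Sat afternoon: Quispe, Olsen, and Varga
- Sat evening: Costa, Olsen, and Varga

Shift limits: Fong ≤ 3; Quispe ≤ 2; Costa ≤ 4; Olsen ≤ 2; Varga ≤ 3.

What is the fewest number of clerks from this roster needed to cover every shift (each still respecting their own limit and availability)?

3

8 slots to fill and no one can take more than 4, so at least ⌈8/4⌉ = 2 clerks are needed.
Any 2 clerks together have capacity at most 4+3 = 7 < 8 slots, so 2 can never suffice.
Fong, Costa, and Olsen alone can cover everything: Thu afternoon→Fong, Thu evening→Olsen, Fri morning→Costa, Fri afternoon→Fong, Fri evening→Fong, Sat morning→Costa, Sat afternoon→Olsen, Sat evening→Costa.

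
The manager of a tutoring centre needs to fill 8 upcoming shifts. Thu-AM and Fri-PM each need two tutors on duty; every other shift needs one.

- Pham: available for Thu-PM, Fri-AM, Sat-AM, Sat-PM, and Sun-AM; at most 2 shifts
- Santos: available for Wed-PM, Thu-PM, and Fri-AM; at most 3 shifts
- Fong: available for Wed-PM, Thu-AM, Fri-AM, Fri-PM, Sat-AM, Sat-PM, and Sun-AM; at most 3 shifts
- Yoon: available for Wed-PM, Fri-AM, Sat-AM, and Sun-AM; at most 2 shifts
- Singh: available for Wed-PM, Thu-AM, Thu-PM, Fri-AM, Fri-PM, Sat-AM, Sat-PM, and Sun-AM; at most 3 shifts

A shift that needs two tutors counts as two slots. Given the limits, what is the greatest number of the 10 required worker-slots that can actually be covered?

10

Total capacity across all tutors is 2+3+3+2+3 = 13, and 10 slots are needed, so at most 10 can be filled.
An assignment achieving 10: Wed-PM→Santos, Thu-AM→Fong+Singh, Thu-PM→Pham, Fri-AM→Santos, Fri-PM→Fong+Singh, Sat-AM→Fong, Sat-PM→Pham, Sun-AM→Yoon.
Loads: Pham 2/2, Santos 2/3, Fong 3/3, Yoon 1/2, Singh 2/3.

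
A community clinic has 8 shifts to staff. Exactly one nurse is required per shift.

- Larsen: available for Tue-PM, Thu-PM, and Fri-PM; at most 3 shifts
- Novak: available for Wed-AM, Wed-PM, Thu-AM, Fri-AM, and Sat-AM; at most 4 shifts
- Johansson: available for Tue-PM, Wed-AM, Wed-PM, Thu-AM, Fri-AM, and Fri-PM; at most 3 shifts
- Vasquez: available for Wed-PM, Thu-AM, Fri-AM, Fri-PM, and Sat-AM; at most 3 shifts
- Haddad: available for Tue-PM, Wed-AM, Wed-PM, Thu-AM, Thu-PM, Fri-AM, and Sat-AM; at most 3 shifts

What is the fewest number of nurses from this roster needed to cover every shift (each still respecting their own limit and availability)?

8 slots to fill and no one can take more than 4, so at least ⌈8/4⌉ = 2 nurses are needed.
Any 2 nurses together have capacity at most 4+3 = 7 < 8 slots, so 2 can never suffice.
Larsen, Novak, and Johansson alone can cover everything: Tue-PM→Larsen, Wed-AM→Novak, Wed-PM→Novak, Thu-AM→Novak, Thu-PM→Larsen, Fri-AM→Johansson, Fri-PM→Larsen, Sat-AM→Novak.

3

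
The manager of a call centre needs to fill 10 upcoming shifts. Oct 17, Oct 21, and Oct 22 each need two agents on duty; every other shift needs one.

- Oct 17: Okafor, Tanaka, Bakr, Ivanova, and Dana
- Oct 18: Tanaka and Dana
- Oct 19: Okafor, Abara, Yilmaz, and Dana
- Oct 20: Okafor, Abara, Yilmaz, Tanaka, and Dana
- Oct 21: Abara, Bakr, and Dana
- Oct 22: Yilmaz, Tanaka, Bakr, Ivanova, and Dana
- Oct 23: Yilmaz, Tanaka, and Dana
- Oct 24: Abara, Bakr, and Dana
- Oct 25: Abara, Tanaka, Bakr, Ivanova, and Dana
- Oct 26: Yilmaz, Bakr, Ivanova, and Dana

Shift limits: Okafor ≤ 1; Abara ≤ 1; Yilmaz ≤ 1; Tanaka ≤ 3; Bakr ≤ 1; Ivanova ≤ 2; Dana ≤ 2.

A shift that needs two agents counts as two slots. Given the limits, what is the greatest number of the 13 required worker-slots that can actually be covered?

Total capacity across all agents is 1+1+1+3+1+2+2 = 11, and 13 slots are needed, so at most 11 can be filled.
An assignment achieving 11: Oct 17→Tanaka+Ivanova, Oct 18→Tanaka, Oct 19→Okafor, Oct 20→Tanaka, Oct 21→Abara+Bakr, Oct 22→Dana, Oct 23→Yilmaz, Oct 24→Dana, Oct 26→Ivanova.
Loads: Okafor 1/1, Abara 1/1, Yilmaz 1/1, Tanaka 3/3, Bakr 1/1, Ivanova 2/2, Dana 2/2.

11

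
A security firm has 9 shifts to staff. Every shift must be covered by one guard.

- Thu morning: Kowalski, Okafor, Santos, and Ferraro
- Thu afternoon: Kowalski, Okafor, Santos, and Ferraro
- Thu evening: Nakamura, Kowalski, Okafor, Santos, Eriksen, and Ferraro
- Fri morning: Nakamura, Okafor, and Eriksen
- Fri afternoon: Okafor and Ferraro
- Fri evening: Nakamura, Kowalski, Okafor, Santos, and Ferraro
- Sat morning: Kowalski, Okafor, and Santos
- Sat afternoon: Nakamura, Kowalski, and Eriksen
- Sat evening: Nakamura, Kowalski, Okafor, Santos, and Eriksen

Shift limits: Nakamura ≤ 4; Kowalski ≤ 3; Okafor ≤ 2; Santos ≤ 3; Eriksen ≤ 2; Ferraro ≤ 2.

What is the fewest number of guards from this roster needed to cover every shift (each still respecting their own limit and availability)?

9 slots to fill and no one can take more than 4, so at least ⌈9/4⌉ = 3 guards are needed.
Nakamura, Kowalski, and Okafor alone can cover everything: Thu morning→Kowalski, Thu afternoon→Kowalski, Thu evening→Nakamura, Fri morning→Nakamura, Fri afternoon→Okafor, Fri evening→Nakamura, Sat morning→Kowalski, Sat afternoon→Nakamura, Sat evening→Okafor.

3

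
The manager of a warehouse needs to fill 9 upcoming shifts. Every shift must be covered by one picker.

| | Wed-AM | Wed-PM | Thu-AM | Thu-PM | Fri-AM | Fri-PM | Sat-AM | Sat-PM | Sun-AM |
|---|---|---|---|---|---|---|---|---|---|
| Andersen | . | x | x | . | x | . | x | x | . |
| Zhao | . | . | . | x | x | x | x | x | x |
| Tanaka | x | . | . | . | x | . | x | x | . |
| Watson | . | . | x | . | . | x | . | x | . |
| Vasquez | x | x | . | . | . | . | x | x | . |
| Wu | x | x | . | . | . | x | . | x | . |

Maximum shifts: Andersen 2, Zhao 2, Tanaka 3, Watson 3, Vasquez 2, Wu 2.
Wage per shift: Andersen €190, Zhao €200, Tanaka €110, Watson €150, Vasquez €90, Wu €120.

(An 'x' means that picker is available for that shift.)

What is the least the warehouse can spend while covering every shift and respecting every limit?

Thu-PM can only be covered by Zhao, so that assignment is forced.
Sun-AM can only be covered by Zhao, so that assignment is forced.
Picking the cheapest available picker for each shift independently would cost €1140, but that ignores the shift limits.
An optimal schedule: Wed-AM→Vasquez, Wed-PM→Vasquez, Thu-AM→Watson, Thu-PM→Zhao, Fri-AM→Tanaka, Fri-PM→Wu, Sat-AM→Tanaka, Sat-PM→Tanaka, Sun-AM→Zhao.
Total: 90 + 90 + 150 + 200 + 110 + 120 + 110 + 110 + 200 = €1180.

€1180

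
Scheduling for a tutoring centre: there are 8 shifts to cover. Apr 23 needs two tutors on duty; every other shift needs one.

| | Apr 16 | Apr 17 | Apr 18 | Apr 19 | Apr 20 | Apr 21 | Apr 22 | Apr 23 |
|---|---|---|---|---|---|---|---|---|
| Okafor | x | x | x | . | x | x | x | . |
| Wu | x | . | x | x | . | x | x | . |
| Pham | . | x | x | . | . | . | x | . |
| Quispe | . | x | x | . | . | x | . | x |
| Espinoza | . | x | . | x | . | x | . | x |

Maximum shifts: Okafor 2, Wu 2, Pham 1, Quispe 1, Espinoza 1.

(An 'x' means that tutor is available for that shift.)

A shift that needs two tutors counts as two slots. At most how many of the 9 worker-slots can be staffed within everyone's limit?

Total capacity across all tutors is 2+2+1+1+1 = 7, and 9 slots are needed, so at most 7 can be filled.
An assignment achieving 7: Apr 16→Okafor, Apr 17→Pham, Apr 19→Wu, Apr 20→Okafor, Apr 22→Wu, Apr 23→Quispe+Espinoza.
Loads: Okafor 2/2, Wu 2/2, Pham 1/1, Quispe 1/1, Espinoza 1/1.

7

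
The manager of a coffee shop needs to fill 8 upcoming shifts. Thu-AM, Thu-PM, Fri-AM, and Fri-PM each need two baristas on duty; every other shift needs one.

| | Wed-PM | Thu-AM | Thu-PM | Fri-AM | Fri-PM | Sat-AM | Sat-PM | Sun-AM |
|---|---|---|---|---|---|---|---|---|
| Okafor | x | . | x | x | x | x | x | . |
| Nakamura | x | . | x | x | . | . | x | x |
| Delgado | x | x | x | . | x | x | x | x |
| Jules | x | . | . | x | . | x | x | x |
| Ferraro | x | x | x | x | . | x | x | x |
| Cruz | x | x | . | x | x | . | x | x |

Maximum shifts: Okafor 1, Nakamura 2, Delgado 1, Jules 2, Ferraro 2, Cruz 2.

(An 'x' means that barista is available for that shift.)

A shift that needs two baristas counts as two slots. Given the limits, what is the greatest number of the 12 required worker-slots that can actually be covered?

Total capacity across all baristas is 1+2+1+2+2+2 = 10, and 12 slots are needed, so at most 10 can be filled.
An assignment achieving 10: Thu-AM→Delgado+Ferraro, Thu-PM→Nakamura+Ferraro, Fri-AM→Nakamura+Jules, Fri-PM→Okafor+Cruz, Sat-AM→Jules, Sun-AM→Cruz.
Loads: Okafor 1/1, Nakamura 2/2, Delgado 1/1, Jules 2/2, Ferraro 2/2, Cruz 2/2.

10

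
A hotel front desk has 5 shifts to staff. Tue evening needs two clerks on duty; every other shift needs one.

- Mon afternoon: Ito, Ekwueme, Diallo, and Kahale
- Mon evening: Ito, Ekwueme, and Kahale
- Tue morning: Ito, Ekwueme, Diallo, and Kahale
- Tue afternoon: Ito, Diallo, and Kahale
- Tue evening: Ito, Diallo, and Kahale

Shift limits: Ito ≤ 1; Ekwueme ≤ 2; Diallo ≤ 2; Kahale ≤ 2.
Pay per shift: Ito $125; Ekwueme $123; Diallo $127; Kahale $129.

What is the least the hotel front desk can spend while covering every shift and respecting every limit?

Picking the cheapest available clerk for each shift independently would cost $746, but that ignores the shift limits.
An optimal schedule: Mon afternoon→Ekwueme, Mon evening→Ito, Tue morning→Ekwueme, Tue afternoon→Diallo, Tue evening→Diallo+Kahale.
Total: 123 + 125 + 123 + 127 + 127 + 129 = $754.

$754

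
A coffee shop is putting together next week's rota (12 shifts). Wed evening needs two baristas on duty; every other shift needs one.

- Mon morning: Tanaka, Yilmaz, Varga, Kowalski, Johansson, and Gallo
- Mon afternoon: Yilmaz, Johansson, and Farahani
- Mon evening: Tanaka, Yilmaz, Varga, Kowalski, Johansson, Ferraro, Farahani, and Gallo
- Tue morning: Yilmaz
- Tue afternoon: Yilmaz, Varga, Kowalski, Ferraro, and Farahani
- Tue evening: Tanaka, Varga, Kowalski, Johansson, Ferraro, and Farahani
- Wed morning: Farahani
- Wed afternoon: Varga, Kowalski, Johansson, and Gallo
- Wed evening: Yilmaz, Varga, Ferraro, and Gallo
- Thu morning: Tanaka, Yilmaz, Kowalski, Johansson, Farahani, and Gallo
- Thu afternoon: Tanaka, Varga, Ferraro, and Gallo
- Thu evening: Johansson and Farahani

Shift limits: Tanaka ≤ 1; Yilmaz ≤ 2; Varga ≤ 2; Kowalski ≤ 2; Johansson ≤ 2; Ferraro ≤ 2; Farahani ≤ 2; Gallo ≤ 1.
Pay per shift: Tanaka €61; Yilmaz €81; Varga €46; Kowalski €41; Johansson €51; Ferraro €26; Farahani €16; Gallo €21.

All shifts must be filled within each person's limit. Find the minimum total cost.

Tue morning can only be covered by Yilmaz, so that assignment is forced.
Wed morning can only be covered by Farahani, so that assignment is forced.
Picking the cheapest available barista for each shift independently would cost €303, but that ignores the shift limits.
An optimal schedule: Mon morning→Kowalski, Mon afternoon→Johansson, Mon evening→Tanaka, Tue morning→Yilmaz, Tue afternoon→Kowalski, Tue evening→Varga, Wed morning→Farahani, Wed afternoon→Gallo, Wed evening→Ferraro+Varga, Thu morning→Johansson, Thu afternoon→Ferraro, Thu evening→Farahani.
Total: 41 + 51 + 61 + 81 + 41 + 46 + 16 + 21 + 26 + 46 + 51 + 26 + 16 = €523.

€523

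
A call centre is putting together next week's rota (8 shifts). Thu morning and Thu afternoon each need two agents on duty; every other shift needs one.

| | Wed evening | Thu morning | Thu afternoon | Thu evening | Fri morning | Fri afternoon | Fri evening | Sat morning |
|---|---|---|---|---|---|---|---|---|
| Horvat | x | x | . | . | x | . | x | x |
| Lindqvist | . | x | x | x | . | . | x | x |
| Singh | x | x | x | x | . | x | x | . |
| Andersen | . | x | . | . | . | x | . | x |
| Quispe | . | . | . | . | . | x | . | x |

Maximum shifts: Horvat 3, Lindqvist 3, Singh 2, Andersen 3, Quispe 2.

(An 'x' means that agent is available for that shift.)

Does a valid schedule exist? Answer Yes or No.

Yes

Thu afternoon can only be covered by Lindqvist and Singh, so that assignment is forced.
Fri morning can only be covered by Horvat, so that assignment is forced.
One valid schedule: Wed evening→Horvat, Thu morning→Lindqvist+Andersen, Thu afternoon→Lindqvist+Singh, Thu evening→Lindqvist, Fri morning→Horvat, Fri afternoon→Singh, Fri evening→Horvat, Sat morning→Andersen.
Loads: Horvat 3/3, Lindqvist 3/3, Singh 2/2, Andersen 2/3, Quispe 0/2 — all within limits.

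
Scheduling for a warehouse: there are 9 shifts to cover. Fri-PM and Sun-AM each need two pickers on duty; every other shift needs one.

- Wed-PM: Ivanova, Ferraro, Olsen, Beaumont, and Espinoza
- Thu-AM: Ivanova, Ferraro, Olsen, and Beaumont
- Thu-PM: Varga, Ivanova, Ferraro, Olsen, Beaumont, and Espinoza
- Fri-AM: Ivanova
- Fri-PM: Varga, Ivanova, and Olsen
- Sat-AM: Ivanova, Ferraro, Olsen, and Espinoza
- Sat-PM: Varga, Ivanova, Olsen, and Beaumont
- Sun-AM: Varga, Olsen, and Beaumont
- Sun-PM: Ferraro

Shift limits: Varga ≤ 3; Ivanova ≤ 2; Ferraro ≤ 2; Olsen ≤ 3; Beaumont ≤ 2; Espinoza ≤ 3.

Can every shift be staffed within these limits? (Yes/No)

Yes

Fri-AM can only be covered by Ivanova, so that assignment is forced.
Sun-PM can only be covered by Ferraro, so that assignment is forced.
One valid schedule: Wed-PM→Olsen, Thu-AM→Ferraro, Thu-PM→Beaumont, Fri-AM→Ivanova, Fri-PM→Varga+Ivanova, Sat-AM→Olsen, Sat-PM→Varga, Sun-AM→Varga+Olsen, Sun-PM→Ferraro.
Loads: Varga 3/3, Ivanova 2/2, Ferraro 2/2, Olsen 3/3, Beaumont 1/2, Espinoza 0/3 — all within limits.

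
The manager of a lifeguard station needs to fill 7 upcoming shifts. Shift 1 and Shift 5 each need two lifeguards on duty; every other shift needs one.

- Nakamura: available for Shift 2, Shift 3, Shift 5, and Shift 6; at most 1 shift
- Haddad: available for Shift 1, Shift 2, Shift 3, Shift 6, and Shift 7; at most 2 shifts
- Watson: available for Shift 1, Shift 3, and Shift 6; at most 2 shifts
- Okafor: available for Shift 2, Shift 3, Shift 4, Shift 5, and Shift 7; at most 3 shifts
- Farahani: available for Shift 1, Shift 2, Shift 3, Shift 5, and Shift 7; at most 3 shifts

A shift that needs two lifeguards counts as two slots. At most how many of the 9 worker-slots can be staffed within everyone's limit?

Total capacity across all lifeguards is 1+2+2+3+3 = 11, and 9 slots are needed, so at most 9 can be filled.
An assignment achieving 9: Shift 1→Haddad+Watson, Shift 2→Farahani, Shift 3→Watson, Shift 4→Okafor, Shift 5→Nakamura+Okafor, Shift 6→Haddad, Shift 7→Okafor.
Loads: Nakamura 1/1, Haddad 2/2, Watson 2/2, Okafor 3/3, Farahani 1/3.

9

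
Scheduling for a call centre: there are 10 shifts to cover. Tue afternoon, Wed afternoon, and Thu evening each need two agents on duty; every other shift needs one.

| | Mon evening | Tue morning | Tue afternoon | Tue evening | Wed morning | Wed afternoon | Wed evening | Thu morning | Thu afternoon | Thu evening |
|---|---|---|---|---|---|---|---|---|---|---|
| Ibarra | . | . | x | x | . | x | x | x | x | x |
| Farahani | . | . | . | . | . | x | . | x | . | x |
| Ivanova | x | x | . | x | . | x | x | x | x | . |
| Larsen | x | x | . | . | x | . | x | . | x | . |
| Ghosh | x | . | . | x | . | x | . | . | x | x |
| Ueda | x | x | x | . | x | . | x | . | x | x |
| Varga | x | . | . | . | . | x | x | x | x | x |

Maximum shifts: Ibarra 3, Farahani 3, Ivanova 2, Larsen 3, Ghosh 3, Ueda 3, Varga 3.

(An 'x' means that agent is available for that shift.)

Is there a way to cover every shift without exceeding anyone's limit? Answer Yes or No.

Yes

Tue afternoon can only be covered by Ibarra and Ueda, so that assignment is forced.
One valid schedule: Mon evening→Ivanova, Tue morning→Ivanova, Tue afternoon→Ibarra+Ueda, Tue evening→Ibarra, Wed morning→Larsen, Wed afternoon→Farahani+Ghosh, Wed evening→Larsen, Thu morning→Ibarra, Thu afternoon→Larsen, Thu evening→Farahani+Ghosh.
Loads: Ibarra 3/3, Farahani 2/3, Ivanova 2/2, Larsen 3/3, Ghosh 2/3, Ueda 1/3, Varga 0/3 — all within limits.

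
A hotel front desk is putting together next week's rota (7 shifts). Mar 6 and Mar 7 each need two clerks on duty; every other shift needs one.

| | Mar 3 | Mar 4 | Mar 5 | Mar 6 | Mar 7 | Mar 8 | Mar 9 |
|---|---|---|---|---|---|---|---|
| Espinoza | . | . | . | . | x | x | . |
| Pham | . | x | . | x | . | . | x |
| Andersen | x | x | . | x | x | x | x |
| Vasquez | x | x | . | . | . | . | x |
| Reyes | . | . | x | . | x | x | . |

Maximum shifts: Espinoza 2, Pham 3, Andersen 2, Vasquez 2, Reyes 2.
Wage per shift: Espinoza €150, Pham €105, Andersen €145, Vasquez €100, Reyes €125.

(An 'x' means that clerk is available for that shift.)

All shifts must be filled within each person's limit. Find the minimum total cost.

€1100

Mar 5 can only be covered by Reyes, so that assignment is forced.
Mar 6 can only be covered by Pham and Andersen, so that assignment is forced.
Picking the cheapest available clerk for each shift independently would cost €1070, but that ignores the shift limits.
An optimal schedule: Mar 3→Vasquez, Mar 4→Vasquez, Mar 5→Reyes, Mar 6→Pham+Andersen, Mar 7→Reyes+Andersen, Mar 8→Espinoza, Mar 9→Pham.
Total: 100 + 100 + 125 + 105 + 145 + 125 + 145 + 150 + 105 = €1100.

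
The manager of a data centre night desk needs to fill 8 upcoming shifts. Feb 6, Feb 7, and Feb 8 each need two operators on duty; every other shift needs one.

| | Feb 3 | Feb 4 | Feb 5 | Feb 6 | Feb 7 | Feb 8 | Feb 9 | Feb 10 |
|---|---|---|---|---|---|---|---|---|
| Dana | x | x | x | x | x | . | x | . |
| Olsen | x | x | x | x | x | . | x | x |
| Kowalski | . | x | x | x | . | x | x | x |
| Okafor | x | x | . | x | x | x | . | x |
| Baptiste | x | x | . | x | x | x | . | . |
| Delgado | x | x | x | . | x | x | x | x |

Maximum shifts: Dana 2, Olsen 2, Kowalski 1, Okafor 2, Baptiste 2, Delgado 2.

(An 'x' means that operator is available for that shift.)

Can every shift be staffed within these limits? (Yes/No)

Yes

One valid schedule: Feb 3→Olsen, Feb 4→Kowalski, Feb 5→Dana, Feb 6→Okafor+Baptiste, Feb 7→Baptiste+Delgado, Feb 8→Okafor+Delgado, Feb 9→Dana, Feb 10→Olsen.
Loads: Dana 2/2, Olsen 2/2, Kowalski 1/1, Okafor 2/2, Baptiste 2/2, Delgado 2/2 — all within limits.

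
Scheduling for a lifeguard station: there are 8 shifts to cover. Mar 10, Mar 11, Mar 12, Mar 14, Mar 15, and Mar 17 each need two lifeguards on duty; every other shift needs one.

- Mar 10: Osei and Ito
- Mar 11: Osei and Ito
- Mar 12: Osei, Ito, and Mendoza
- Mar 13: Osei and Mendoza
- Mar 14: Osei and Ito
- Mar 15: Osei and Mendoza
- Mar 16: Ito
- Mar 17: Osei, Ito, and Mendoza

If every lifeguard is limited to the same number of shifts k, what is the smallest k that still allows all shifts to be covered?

With 3 lifeguards and 14 worker-slots to fill, someone must work at least ⌈14/3⌉ = 5 shifts, so k ≥ 5.
k = 5 works: Mar 10→Osei+Ito, Mar 11→Osei+Ito, Mar 12→Osei+Mendoza, Mar 13→Mendoza, Mar 14→Osei+Ito, Mar 15→Osei+Mendoza, Mar 16→Ito, Mar 17→Ito+Mendoza.
Loads: Osei 5, Ito 5, Mendoza 4 — all ≤ 5.

5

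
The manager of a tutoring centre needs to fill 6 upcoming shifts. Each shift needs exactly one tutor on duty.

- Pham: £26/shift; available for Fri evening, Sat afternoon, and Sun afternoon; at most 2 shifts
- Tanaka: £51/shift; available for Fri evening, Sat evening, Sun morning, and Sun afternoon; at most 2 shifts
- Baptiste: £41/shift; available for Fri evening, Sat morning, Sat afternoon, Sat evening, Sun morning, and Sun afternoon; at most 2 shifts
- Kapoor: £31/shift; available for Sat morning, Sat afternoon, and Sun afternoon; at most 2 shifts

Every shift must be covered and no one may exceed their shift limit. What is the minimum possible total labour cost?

£196

Picking the cheapest available tutor for each shift independently would cost £191, but that ignores the shift limits.
An optimal schedule: Fri evening→Pham, Sat morning→Kapoor, Sat afternoon→Pham, Sat evening→Baptiste, Sun morning→Baptiste, Sun afternoon→Kapoor.
Total: 26 + 31 + 26 + 41 + 41 + 31 = £196.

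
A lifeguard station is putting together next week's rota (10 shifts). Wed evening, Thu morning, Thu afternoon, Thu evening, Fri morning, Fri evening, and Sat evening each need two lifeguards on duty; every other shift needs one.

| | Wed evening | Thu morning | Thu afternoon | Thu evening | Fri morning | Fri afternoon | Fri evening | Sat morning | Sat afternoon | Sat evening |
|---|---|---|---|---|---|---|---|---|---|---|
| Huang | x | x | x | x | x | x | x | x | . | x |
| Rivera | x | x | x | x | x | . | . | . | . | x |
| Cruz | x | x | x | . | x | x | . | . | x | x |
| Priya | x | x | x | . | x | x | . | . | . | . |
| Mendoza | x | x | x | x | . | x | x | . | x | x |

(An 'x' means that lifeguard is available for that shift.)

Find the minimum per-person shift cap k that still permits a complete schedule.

With 5 lifeguards and 17 worker-slots to fill, someone must work at least ⌈17/5⌉ = 4 shifts, so k ≥ 4.
k = 4 works: Wed evening→Rivera+Cruz, Thu morning→Priya+Mendoza, Thu afternoon→Priya+Mendoza, Thu evening→Huang+Rivera, Fri morning→Rivera+Cruz, Fri afternoon→Huang, Fri evening→Huang+Mendoza, Sat morning→Huang, Sat afternoon→Cruz, Sat evening→Rivera+Cruz.
Loads: Huang 4, Rivera 4, Cruz 4, Priya 2, Mendoza 3 — all ≤ 4.

4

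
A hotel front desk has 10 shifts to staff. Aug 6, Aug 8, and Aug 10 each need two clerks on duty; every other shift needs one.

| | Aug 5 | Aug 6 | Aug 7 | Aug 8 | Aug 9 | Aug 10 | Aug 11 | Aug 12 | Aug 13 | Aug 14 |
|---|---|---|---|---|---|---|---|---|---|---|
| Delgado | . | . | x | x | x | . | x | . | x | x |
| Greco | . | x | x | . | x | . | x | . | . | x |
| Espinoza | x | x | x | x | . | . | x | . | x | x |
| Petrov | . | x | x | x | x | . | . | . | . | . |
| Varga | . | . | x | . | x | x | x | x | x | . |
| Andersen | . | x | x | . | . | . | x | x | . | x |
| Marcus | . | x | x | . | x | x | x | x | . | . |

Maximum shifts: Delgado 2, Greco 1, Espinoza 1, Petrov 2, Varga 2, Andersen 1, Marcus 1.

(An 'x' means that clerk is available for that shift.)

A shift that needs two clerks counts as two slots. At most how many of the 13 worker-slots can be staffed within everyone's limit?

Total capacity across all clerks is 2+1+1+2+2+1+1 = 10, and 13 slots are needed, so at most 10 can be filled.
An assignment achieving 10: Aug 5→Espinoza, Aug 6→Petrov+Andersen, Aug 8→Delgado+Petrov, Aug 10→Varga+Marcus, Aug 12→Varga, Aug 13→Delgado, Aug 14→Greco.
Loads: Delgado 2/2, Greco 1/1, Espinoza 1/1, Petrov 2/2, Varga 2/2, Andersen 1/1, Marcus 1/1.

10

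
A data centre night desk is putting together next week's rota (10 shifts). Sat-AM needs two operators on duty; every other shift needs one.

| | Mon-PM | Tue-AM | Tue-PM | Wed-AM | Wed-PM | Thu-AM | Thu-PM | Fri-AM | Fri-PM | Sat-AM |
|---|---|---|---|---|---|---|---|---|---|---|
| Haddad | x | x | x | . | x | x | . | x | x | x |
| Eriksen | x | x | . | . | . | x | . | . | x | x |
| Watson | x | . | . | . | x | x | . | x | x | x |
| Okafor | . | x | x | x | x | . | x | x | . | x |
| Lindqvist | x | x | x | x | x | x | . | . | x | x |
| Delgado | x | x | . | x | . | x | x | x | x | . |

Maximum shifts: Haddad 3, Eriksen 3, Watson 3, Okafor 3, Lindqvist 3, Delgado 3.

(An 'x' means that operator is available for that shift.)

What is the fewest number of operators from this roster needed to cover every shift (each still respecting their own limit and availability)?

11 slots to fill and no one can take more than 3, so at least ⌈11/3⌉ = 4 operators are needed.
Haddad, Eriksen, Watson, and Okafor alone can cover everything: Mon-PM→Haddad, Tue-AM→Haddad, Tue-PM→Haddad, Wed-AM→Okafor, Wed-PM→Watson, Thu-AM→Eriksen, Thu-PM→Okafor, Fri-AM→Watson, Fri-PM→Eriksen, Sat-AM→Eriksen+Watson.

4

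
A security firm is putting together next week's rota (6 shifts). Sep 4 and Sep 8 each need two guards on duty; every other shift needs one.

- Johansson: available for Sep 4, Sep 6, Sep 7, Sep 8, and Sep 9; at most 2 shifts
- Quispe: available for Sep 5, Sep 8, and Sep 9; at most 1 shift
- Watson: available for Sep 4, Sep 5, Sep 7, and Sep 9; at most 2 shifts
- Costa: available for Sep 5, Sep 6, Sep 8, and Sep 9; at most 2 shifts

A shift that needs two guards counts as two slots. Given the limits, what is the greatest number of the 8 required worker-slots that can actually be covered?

Total capacity across all guards is 2+1+2+2 = 7, and 8 slots are needed, so at most 7 can be filled.
An assignment achieving 7: Sep 4→Johansson+Watson, Sep 5→Quispe, Sep 6→Johansson, Sep 7→Watson, Sep 8→Costa, Sep 9→Costa.
Loads: Johansson 2/2, Quispe 1/1, Watson 2/2, Costa 2/2.

7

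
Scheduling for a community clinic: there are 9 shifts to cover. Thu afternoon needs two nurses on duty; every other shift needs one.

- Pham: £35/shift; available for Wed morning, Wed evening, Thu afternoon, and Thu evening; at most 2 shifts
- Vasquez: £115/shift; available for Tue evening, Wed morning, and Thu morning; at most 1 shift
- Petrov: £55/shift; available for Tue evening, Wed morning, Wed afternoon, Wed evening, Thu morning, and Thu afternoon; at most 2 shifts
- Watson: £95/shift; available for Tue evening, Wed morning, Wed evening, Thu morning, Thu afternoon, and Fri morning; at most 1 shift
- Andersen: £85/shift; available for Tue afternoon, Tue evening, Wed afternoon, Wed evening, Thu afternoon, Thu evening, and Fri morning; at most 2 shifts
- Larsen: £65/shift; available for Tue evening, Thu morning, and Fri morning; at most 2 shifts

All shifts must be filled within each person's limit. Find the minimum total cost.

£690

Tue afternoon can only be covered by Andersen, so that assignment is forced.
Picking the cheapest available nurse for each shift independently would cost £510, but that ignores the shift limits.
An optimal schedule: Tue afternoon→Andersen, Tue evening→Larsen, Wed morning→Vasquez, Wed afternoon→Petrov, Wed evening→Pham, Thu morning→Larsen, Thu afternoon→Petrov+Andersen, Thu evening→Pham, Fri morning→Watson.
Total: 85 + 65 + 115 + 55 + 35 + 65 + 55 + 85 + 35 + 95 = £690.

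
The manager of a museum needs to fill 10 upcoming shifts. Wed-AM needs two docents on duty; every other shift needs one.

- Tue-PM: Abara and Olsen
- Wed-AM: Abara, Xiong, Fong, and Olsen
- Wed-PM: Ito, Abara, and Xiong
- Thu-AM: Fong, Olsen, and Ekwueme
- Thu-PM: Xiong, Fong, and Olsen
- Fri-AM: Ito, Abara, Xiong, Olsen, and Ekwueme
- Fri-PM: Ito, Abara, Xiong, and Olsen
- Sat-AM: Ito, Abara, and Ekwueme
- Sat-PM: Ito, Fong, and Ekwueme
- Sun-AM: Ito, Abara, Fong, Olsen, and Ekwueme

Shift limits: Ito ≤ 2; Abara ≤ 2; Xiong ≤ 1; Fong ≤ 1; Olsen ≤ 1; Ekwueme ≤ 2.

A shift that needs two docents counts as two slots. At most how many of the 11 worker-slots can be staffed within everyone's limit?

9

Total capacity across all docents is 2+2+1+1+1+2 = 9, and 11 slots are needed, so at most 9 can be filled.
An assignment achieving 9: Tue-PM→Abara, Wed-AM→Abara+Olsen, Wed-PM→Ito, Thu-AM→Fong, Thu-PM→Xiong, Fri-AM→Ekwueme, Sat-AM→Ito, Sat-PM→Ekwueme.
Loads: Ito 2/2, Abara 2/2, Xiong 1/1, Fong 1/1, Olsen 1/1, Ekwueme 2/2.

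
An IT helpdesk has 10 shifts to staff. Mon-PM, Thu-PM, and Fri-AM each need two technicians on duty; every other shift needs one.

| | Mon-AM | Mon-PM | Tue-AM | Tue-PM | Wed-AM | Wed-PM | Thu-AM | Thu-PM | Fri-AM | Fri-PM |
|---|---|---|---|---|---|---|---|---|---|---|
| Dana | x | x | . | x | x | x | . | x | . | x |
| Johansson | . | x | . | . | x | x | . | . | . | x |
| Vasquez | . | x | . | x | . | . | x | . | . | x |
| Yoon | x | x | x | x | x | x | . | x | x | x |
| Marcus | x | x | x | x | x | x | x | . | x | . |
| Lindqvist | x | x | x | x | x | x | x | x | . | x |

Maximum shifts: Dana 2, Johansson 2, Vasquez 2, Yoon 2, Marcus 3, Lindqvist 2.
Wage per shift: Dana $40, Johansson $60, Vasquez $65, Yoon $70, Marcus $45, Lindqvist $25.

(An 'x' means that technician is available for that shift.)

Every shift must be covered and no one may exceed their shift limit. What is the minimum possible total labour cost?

$655

Fri-AM can only be covered by Yoon and Marcus, so that assignment is forced.
Picking the cheapest available technician for each shift independently would cost $420, but that ignores the shift limits.
An optimal schedule: Mon-AM→Dana, Mon-PM→Marcus+Lindqvist, Tue-AM→Yoon, Tue-PM→Vasquez, Wed-AM→Johansson, Wed-PM→Marcus, Thu-AM→Vasquez, Thu-PM→Dana+Lindqvist, Fri-AM→Yoon+Marcus, Fri-PM→Johansson.
Total: 40 + 45 + 25 + 70 + 65 + 60 + 45 + 65 + 40 + 25 + 70 + 45 + 60 = $655.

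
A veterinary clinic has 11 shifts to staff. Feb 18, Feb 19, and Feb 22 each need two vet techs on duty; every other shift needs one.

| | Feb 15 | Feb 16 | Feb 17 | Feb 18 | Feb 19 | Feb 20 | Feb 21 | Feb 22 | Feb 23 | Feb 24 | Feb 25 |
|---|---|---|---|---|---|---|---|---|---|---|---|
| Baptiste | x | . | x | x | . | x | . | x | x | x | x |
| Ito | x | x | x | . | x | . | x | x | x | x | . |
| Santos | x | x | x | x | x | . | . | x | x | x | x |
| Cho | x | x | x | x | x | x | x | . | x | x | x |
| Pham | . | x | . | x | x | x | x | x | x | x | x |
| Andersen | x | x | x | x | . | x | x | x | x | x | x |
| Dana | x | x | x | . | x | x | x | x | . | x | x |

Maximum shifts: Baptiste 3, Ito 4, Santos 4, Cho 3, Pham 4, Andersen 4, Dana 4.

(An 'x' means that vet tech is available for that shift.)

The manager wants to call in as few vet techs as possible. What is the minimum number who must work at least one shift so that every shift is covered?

4

14 slots to fill and no one can take more than 4, so at least ⌈14/4⌉ = 4 vet techs are needed.
Baptiste, Ito, Santos, and Cho alone can cover everything: Feb 15→Santos, Feb 16→Ito, Feb 17→Cho, Feb 18→Baptiste+Santos, Feb 19→Ito+Santos, Feb 20→Baptiste, Feb 21→Ito, Feb 22→Baptiste+Ito, Feb 23→Cho, Feb 24→Cho, Feb 25→Santos.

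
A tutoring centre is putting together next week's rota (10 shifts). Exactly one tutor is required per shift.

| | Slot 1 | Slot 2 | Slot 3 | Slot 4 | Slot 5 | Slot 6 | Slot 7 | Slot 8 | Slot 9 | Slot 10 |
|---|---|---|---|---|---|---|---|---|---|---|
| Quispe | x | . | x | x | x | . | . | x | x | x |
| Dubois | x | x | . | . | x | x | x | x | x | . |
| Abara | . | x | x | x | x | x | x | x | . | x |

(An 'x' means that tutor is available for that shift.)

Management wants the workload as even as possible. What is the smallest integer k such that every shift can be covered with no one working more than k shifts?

4

With 3 tutors and 10 worker-slots to fill, someone must work at least ⌈10/3⌉ = 4 shifts, so k ≥ 4.
k = 4 works: Slot 1→Quispe, Slot 2→Dubois, Slot 3→Quispe, Slot 4→Quispe, Slot 5→Dubois, Slot 6→Dubois, Slot 7→Dubois, Slot 8→Abara, Slot 9→Quispe, Slot 10→Abara.
Loads: Quispe 4, Dubois 4, Abara 2 — all ≤ 4.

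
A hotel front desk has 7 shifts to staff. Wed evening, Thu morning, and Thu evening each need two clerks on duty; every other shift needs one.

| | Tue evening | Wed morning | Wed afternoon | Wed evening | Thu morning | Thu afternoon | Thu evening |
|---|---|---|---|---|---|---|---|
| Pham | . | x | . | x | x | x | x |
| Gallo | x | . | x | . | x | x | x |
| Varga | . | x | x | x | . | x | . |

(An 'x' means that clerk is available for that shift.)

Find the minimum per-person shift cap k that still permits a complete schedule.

4

With 3 clerks and 10 worker-slots to fill, someone must work at least ⌈10/3⌉ = 4 shifts, so k ≥ 4.
k = 4 works: Tue evening→Gallo, Wed morning→Pham, Wed afternoon→Gallo, Wed evening→Pham+Varga, Thu morning→Pham+Gallo, Thu afternoon→Varga, Thu evening→Pham+Gallo.
Loads: Pham 4, Gallo 4, Varga 2 — all ≤ 4.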